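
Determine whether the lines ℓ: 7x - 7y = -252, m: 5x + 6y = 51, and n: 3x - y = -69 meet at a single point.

Lines aᵢx + bᵢy = cᵢ with pairwise distinct directions are concurrent exactly when det[aᵢ bᵢ cᵢ] = 0.
Here the determinant is -231.
Nonzero, so no common point exists.

No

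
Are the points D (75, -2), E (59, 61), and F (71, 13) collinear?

DE = (-16, 63), DF = (-4, 15).
If collinear, DF would be a scalar multiple of DE. But (-16)·(15) ≠ (63)·(-4) (difference 12), so they are not parallel; the points are not collinear.

No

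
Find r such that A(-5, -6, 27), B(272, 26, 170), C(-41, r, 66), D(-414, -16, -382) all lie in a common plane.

-21

Normal to plane ABD: n = (-11658, 54806, 10318); plane equation n·P = 8040.
Requiring n·C = 8040: (54806)r + (1158966) = 8040.
So r = -21.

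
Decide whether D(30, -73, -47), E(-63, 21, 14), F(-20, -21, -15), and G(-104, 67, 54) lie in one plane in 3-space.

With D as base: DE = (-93, 94, 61), DF = (-50, 52, 32), DG = (-134, 140, 101).
DF × DG = (772, 762, -32).
DE · (DF × DG) = -2120.
Since -2120 ≠ 0, the four points are not coplanar.

No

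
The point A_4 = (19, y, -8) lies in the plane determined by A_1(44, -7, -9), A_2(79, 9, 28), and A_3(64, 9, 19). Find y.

The plane through A_1, A_2, A_3 has equation −144x − 240y + 240z = -6816.
Substituting A_4: (-240)y + (-4656) = -6816, so y = 9.

9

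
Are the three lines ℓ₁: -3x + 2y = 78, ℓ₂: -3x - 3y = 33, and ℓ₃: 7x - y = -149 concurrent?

Yes

Intersecting ℓ₁ and ℓ₂: solving the 2×2 system gives (x, y) = (-20, 9).
Substitute into ℓ₃: (7)(-20) + (-1)(9) = -149.
This equals -149, so (-20, 9) lies on all three lines and they are concurrent.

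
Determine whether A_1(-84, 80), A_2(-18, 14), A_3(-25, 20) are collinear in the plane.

No

A_1A_2 = (66, -66), A_1A_3 = (59, -60).
If collinear, A_1A_3 would be a scalar multiple of A_1A_2. But (66)·(-60) ≠ (-66)·(59) (difference -66), so they are not parallel; the points are not collinear.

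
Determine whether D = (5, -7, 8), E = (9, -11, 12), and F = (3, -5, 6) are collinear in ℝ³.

Yes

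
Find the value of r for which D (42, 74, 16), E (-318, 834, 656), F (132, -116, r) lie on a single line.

Collinearity requires DE × DF = 0; each component is linear in r.
The x-component gives (760)r + (109440) = 0, so r = -144.
The remaining components then also vanish.

-144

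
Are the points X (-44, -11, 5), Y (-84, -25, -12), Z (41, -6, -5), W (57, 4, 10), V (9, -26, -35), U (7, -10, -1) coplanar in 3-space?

No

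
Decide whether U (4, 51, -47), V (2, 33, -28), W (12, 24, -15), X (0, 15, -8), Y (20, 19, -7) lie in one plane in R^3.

No

The plane through U, V, W has normal n = UV × UW = (-63, 216, 198) and equation n·P = 1458.
Checking the remaining points: n·X = 1656, n·Y = 1458.
Since n·X = 1656 ≠ 1458, X is off the plane and the points are not all coplanar.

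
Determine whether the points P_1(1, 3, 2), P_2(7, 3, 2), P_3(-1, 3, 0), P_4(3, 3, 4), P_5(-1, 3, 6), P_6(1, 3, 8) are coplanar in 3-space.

Yes

The plane through P_1, P_2, P_3 has normal n = P_1P_2 × P_1P_3 = (0, 12, 0) and equation n·P = 36.
Checking the remaining points: n·P_4 = 36, n·P_5 = 36, n·P_6 = 36.
All equal 36, so all 6 points lie in one plane.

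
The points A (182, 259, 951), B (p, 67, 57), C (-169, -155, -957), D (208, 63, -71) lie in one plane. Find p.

Normal to plane ACD: n = (49140, -408330, 79560); plane equation n·P = -21152430.
Requiring n·B = -21152430: (49140)p + (-22823190) = -21152430.
So p = 34.

34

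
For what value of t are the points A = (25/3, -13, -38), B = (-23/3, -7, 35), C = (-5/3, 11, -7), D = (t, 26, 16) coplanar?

The points are coplanar iff AB · (AC × AD) = 0.
Expanding, this is linear in t: (-1566)t + (-13572) = 0.
So t = -26/3.

-26/3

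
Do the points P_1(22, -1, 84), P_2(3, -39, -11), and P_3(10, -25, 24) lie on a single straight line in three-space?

P_1P_2 = (-19, -38, -95), P_1P_3 = (-12, -24, -60).
P_1P_2 × P_1P_3 = (0, 0, 0).
The cross product vanishes, so the three points are collinear.

Yes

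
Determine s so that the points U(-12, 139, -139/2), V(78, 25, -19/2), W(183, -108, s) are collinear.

121/2

Direction UV = (90, -114, 60). From the x-coordinate of W, the parameter along the line is τ = (183 − (-12))/90 = 13/6.
Then s = (-139/2) + 13/6·(60) = 121/2.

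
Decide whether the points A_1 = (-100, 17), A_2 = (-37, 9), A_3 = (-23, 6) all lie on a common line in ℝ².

A_1A_2 = (63, -8), A_1A_3 = (77, -11).
Twice the signed area of △A_1A_2A_3 is (63)(-11) − (-8)(77) = -77.
The area is nonzero, so the three points are not collinear.

No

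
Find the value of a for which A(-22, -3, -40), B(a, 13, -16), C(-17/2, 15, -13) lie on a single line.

Collinearity requires AB × AC = 0; each component is linear in a.
The y-component gives (-27)a + (-270) = 0, so a = -10.
The remaining components then also vanish.

-10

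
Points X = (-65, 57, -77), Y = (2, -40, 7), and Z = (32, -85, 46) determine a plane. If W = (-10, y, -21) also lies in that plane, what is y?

-8

A normal to the plane is n = XY × XZ = (-3, -93, -105).
W lies in the plane iff n · XW = 0.
This gives (-93)y + (-744) = 0, so y = -8.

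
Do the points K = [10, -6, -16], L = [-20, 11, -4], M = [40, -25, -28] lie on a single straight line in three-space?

No

KL = (-30, 17, 12), KM = (30, -19, -12).
Comparing components 2 and 3: (17)(-12) − (12)(-19) = 24 ≠ 0, so KL and KM are not parallel and the points are not collinear.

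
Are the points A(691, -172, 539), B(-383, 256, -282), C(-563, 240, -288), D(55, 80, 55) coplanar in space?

The four points are coplanar iff the 3×3 determinant with rows AB, AC, AD is zero.
Rows: (-1074, 428, -821), (-1254, 412, -827), (-636, 252, -484).
Expanding along the first row: (-1074)(8996) − (428)(80964) + (-821)(-53976) = 0.
Zero determinant ⇒ coplanar.

Yes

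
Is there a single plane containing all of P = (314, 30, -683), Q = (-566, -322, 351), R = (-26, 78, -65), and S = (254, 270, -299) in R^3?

Yes

With P as base: PQ = (-880, -352, 1034), PR = (-340, 48, 618), PS = (-60, 240, 384).
PR × PS = (-129888, 93480, -78720).
PQ · (PR × PS) = 0.
The scalar triple product vanishes, so the four points are coplanar.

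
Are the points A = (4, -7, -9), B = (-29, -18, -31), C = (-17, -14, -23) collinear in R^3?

Yes

AB = (-33, -11, -22), AC = (-21, -7, -14).
AB × AC = (0, 0, 0).
The cross product vanishes, so the three points are collinear.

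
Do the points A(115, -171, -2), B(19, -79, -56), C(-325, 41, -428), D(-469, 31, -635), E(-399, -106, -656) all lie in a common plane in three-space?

No

The plane through A, B, C has normal n = AB × AC = (-27744, -17136, 20128) and equation n·P = -300560.
Checking the remaining points: n·D = -300560, n·E = -317696.
Since n·E = -317696 ≠ -300560, E is off the plane and the points are not all coplanar.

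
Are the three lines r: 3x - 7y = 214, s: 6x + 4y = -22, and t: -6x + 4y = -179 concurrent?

No

Intersecting r and s: solving the 2×2 system gives (x, y) = (13, -25).
Substitute into t: (-6)(13) + (4)(-25) = -178.
But t requires -179 ≠ -178, so the three lines have no common point.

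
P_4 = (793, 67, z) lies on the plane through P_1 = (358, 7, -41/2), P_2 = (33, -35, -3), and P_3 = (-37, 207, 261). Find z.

The plane through P_1, P_2, P_3 has equation −15323x + 84575y − 81590z = -3221014.
Substituting P_4: (-81590)z + (-6484614) = -3221014, so z = -40.

-40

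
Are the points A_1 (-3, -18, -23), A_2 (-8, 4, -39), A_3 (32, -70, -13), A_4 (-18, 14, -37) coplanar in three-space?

With A_1 as base: A_1A_2 = (-5, 22, -16), A_1A_3 = (35, -52, 10), A_1A_4 = (-15, 32, -14).
A_1A_3 × A_1A_4 = (408, 340, 340).
A_1A_2 · (A_1A_3 × A_1A_4) = 0.
The scalar triple product vanishes, so the four points are coplanar.

Yes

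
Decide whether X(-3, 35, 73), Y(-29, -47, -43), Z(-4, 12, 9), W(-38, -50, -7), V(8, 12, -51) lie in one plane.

The plane through X, Y, Z has normal n = XY × XZ = (2580, -1548, 516) and equation n·P = -24252.
Checking the remaining points: n·W = -24252, n·V = -24252.
All equal -24252, so all 5 points lie in one plane.

Yes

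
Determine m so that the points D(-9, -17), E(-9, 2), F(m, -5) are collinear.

-9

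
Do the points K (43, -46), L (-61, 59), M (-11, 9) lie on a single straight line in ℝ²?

No

KL = (-104, 105), KM = (-54, 55).
If collinear, KM would be a scalar multiple of KL. But (-104)·(55) ≠ (105)·(-54) (difference -50), so they are not parallel; the points are not collinear.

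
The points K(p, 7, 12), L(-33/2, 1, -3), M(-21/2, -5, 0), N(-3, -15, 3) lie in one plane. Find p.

Coplanarity ⇔ det[KL; KM; KN] = 0.
Expanding, this is linear in p: (-12)p + (0) = 0.
So p = 0.

0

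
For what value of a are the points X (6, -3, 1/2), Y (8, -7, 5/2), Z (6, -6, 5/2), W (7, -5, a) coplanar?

3/2

Normal to plane XYZ: n = (-2, -4, -6); plane equation n·P = -3.
Requiring n·W = -3: (-6)a + (6) = -3.
So a = 3/2.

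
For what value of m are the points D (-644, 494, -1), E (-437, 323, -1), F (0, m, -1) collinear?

Direction DE = (207, -171, 0). From the x-coordinate of F, the parameter along the line is τ = (0 − (-644))/207 = 28/9.
Then m = 494 + 28/9·(-171) = -38.

-38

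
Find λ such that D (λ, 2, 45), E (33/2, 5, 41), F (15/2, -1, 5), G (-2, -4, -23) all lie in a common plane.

23

The points are coplanar iff DE · (DF × DG) = 0.
Expanding, this is linear in λ: (-60)λ + (1380) = 0.
So λ = 23.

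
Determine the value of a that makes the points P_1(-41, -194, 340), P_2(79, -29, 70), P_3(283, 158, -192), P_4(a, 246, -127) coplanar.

670

Normal to plane P_1P_2P_3: n = (7260, -23640, -11220); plane equation n·P = 473700.
Requiring n·P_4 = 473700: (7260)a + (-4390500) = 473700.
So a = 670.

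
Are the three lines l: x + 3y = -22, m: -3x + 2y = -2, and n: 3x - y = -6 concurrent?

Lines aᵢx + bᵢy = cᵢ with pairwise distinct directions are concurrent exactly when det[aᵢ bᵢ cᵢ] = 0.
Here the determinant is -20.
Nonzero, so no common point exists.

No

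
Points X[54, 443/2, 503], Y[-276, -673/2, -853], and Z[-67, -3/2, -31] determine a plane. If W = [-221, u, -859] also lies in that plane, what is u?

A normal to the plane is n = XY × XZ = (-4416, -12144, 6072).
W lies in the plane iff n · XW = 0.
This gives (-12144)u + (-4365768) = 0, so u = -719/2.

-719/2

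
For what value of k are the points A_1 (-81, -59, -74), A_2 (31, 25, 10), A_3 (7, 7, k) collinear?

Collinearity requires A_1A_2 × A_1A_3 = 0; each component is linear in k.
The x-component gives (84)k + (672) = 0, so k = -8.
The remaining components then also vanish.

-8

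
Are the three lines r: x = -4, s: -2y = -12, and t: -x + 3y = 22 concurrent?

Yes

Intersecting r and s: solving the 2×2 system gives (x, y) = (-4, 6).
Substitute into t: (-1)(-4) + (3)(6) = 22.
This equals 22, so (-4, 6) lies on all three lines and they are concurrent.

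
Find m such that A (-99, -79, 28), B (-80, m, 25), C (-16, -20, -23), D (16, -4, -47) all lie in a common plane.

Normal to plane ACD: n = (-600, 360, -560); plane equation n·P = 15280.
Requiring n·B = 15280: (360)m + (34000) = 15280.
So m = -52.

-52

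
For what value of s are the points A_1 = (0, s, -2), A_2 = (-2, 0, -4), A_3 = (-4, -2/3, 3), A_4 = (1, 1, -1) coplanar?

The points are coplanar iff A_1A_2 · (A_1A_3 × A_1A_4) = 0.
Expanding, this is linear in s: (-27)s + (18) = 0.
So s = 2/3.

2/3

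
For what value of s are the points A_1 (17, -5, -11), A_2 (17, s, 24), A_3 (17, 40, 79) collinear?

25/2

Direction A_1A_3 = (0, 45, 90). From the z-coordinate of A_2, the parameter along the line is τ = (24 − (-11))/90 = 7/18.
Then s = (-5) + 7/18·(45) = 25/2.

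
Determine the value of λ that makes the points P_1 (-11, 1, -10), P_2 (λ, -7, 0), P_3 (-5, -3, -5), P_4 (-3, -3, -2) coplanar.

1

Normal to plane P_1P_3P_4: n = (-12, -8, 8); plane equation n·P = 44.
Requiring n·P_2 = 44: (-12)λ + (56) = 44.
So λ = 1.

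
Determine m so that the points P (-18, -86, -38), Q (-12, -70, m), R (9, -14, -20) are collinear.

-34

Direction PR = (27, 72, 18). From the x-coordinate of Q, the parameter along the line is τ = (-12 − (-18))/27 = 2/9.
Then m = (-38) + 2/9·(18) = -34.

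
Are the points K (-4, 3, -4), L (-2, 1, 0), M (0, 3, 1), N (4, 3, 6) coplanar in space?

Yes

A normal to the plane through K, L, M is n = KL × KM = (-10, 6, 8).
The plane has equation n·P = 26. For N: n·N = 26.
Equal, so N lies in the plane and all four are coplanar.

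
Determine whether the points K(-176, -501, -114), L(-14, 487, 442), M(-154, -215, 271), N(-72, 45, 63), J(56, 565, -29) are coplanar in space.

Yes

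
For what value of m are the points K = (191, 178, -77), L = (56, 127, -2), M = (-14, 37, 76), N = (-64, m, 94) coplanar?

Normal to plane KLM: n = (2772, 5280, 8580); plane equation n·P = 808632.
Requiring n·N = 808632: (5280)m + (629112) = 808632.
So m = 34.

34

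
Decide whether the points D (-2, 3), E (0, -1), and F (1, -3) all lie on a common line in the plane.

Yes

DE = (2, -4), DF = (3, -6).
det[DE; DF] = (2)(-6) − (-4)(3) = 0.
The determinant is zero, so the points are collinear.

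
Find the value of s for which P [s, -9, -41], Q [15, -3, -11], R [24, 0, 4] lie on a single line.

-3

Collinearity requires PQ × PR = 0; each component is linear in s.
The y-component gives (15)s + (45) = 0, so s = -3.
The remaining components then also vanish.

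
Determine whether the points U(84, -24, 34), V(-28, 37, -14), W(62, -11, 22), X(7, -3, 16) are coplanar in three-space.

No

A normal to the plane through U, V, W is n = UV × UW = (-108, -288, -114).
The plane has equation n·P = -6036. For X: n·X = -1716.
-1716 ≠ -6036, so X is off the plane.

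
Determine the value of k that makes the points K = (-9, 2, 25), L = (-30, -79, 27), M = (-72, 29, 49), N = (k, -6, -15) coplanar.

The points are coplanar iff KL · (KM × KN) = 0.
Expanding, this is linear in k: (-1998)k + (205794) = 0.
So k = 103.

103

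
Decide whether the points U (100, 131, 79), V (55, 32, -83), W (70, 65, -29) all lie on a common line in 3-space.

UV = (-45, -99, -162), UW = (-30, -66, -108).
Each component of UW is 2/3 times the corresponding component of UV, so UW = 2/3·UV and the points are collinear.

Yes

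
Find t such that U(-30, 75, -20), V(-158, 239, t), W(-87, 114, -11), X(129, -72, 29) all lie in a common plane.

Normal to plane UWX: n = (3234, 4224, 2178); plane equation n·P = 176220.
Requiring n·V = 176220: (2178)t + (498564) = 176220.
So t = -148.

-148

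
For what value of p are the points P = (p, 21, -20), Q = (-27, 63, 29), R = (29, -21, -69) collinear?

Collinearity requires PQ × PR = 0; each component is linear in p.
The y-component gives (-98)p + (98) = 0, so p = 1.
The remaining components then also vanish.

1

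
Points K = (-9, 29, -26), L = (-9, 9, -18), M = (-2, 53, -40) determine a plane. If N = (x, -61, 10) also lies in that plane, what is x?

A normal to the plane is n = KL × KM = (88, 56, 140).
N lies in the plane iff n · KN = 0.
This gives (88)x + (792) = 0, so x = -9.

-9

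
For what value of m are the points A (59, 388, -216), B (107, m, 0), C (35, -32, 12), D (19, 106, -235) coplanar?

524

Coplanarity ⇔ det[AB; AC; AD] = 0.
Expanding, this is linear in m: (-9576)m + (5017824) = 0.
So m = 524.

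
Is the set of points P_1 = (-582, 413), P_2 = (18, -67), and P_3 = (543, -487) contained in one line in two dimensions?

P_1P_2 = (600, -480), P_1P_3 = (1125, -900).
Checking proportionality: P_1P_3 = 15/8·P_1P_2, so the vectors are parallel and the points are collinear.

Yes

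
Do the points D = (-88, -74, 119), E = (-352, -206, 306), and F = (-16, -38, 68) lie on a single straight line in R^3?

Yes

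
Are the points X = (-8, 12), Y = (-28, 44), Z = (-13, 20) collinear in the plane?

XY = (-20, 32), XZ = (-5, 8).
Checking proportionality: XZ = 1/4·XY, so the vectors are parallel and the points are collinear.

Yes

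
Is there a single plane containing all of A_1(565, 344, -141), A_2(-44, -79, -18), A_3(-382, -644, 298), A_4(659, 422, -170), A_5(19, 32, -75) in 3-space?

The plane through A_1, A_2, A_3 has normal n = A_1A_2 × A_1A_3 = (-64173, 150870, 201111) and equation n·P = -12715116.
Checking the remaining points: n·A_4 = -12811737, n·A_5 = -11474772.
Since n·A_4 = -12811737 ≠ -12715116, A_4 is off the plane and the points are not all coplanar.

No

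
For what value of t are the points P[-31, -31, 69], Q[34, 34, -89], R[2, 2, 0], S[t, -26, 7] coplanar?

-26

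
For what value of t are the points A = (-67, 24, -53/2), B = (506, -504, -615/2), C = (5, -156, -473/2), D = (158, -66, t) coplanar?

87/2

Normal to plane ABC: n = (60300, 100098, -65124); plane equation n·P = 88038.
Requiring n·D = 88038: (-65124)t + (2920932) = 88038.
So t = 87/2.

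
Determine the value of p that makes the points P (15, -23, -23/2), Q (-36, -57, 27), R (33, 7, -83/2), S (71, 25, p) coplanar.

Coplanarity ⇔ det[PQ; PR; PS] = 0.
Expanding, this is linear in p: (-918)p + (-58293) = 0.
So p = -127/2.

-127/2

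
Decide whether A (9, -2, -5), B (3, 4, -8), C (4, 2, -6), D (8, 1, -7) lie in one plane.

No

The four points are coplanar iff the 3×3 determinant with rows AB, AC, AD is zero.
Rows: (-6, 6, -3), (-5, 4, -1), (-1, 3, -2).
Expanding along the first row: (-6)(-5) − (6)(9) + (-3)(-11) = 9.
Nonzero ⇒ not coplanar.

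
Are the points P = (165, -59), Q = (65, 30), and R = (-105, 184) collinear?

PQ = (-100, 89), PR = (-270, 243).
det[PQ; PR] = (-100)(243) − (89)(-270) = -270.
The determinant is nonzero, so they are not collinear.

No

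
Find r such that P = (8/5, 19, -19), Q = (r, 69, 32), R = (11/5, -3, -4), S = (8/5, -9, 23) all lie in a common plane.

-13/5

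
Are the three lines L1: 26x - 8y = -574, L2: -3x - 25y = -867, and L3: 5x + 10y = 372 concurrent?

Intersecting L1 and L2: solving the 2×2 system gives (x, y) = (-11, 36).
Substitute into L3: (5)(-11) + (10)(36) = 305.
But L3 requires 372 ≠ 305, so the three lines have no common point.

No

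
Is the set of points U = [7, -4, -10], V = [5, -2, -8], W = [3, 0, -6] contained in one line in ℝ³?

UV = (-2, 2, 2), UW = (-4, 4, 4).
UV × UW = (0, 0, 0).
The cross product vanishes, so the three points are collinear.

Yes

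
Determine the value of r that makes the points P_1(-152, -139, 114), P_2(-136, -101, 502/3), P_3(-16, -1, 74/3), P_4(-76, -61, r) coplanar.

200/3

The points are coplanar iff P_1P_2 · (P_1P_3 × P_1P_4) = 0.
Expanding, this is linear in r: (-2960)r + (592000/3) = 0.
So r = 200/3.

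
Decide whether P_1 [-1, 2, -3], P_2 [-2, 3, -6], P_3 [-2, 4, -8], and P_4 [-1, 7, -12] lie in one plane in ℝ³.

With P_1 as base: P_1P_2 = (-1, 1, -3), P_1P_3 = (-1, 2, -5), P_1P_4 = (0, 5, -9).
P_1P_3 × P_1P_4 = (7, -9, -5).
P_1P_2 · (P_1P_3 × P_1P_4) = -1.
Since -1 ≠ 0, the four points are not coplanar.

No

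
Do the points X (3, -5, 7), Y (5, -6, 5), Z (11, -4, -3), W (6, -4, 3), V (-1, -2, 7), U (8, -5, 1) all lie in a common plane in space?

The plane through X, Y, Z has normal n = XY × XZ = (12, 4, 10) and equation n·P = 86.
Checking the remaining points: n·W = 86, n·V = 50, n·U = 86.
Since n·V = 50 ≠ 86, V is off the plane and the points are not all coplanar.

No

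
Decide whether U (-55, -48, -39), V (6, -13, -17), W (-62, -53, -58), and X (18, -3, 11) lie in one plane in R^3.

No

With U as base: UV = (61, 35, 22), UW = (-7, -5, -19), UX = (73, 45, 50).
UW × UX = (605, -1037, 50).
UV · (UW × UX) = 1710.
Since 1710 ≠ 0, the four points are not coplanar.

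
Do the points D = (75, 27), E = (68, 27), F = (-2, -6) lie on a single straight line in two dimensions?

No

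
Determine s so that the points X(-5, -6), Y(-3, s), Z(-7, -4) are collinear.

Collinearity: (Y − X) must be parallel to (Z − X) = (-2, 2).
Cross-multiplying the components: (s − (-6))·(-2) = (2)·(2).
Solving gives s = -8.

-8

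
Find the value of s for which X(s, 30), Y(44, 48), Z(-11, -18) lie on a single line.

29

The three points are collinear iff det[XY; XZ] = 0.
This determinant is linear in s: (66)s + (-1914) = 0, so s = 29.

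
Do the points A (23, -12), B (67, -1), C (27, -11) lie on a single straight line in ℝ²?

Yes

AB = (44, 11), AC = (4, 1).
det[AB; AC] = (44)(1) − (11)(4) = 0.
The determinant is zero, so the points are collinear.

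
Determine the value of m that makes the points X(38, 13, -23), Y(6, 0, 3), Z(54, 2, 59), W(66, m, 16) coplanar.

13

Normal to plane XYZ: n = (-780, 3040, 560); plane equation n·P = -3000.
Requiring n·W = -3000: (3040)m + (-42520) = -3000.
So m = 13.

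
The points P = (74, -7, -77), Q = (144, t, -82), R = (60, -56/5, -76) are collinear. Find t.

Collinearity requires PQ × PR = 0; each component is linear in t.
The x-component gives (1)t + (-14) = 0, so t = 14.
The remaining components then also vanish.

14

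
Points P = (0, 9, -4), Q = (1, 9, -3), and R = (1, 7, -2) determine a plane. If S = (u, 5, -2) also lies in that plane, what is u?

The plane through P, Q, R has equation 2x − 1y − 2z = -1.
Substituting S: (2)u + (-1) = -1, so u = 0.

0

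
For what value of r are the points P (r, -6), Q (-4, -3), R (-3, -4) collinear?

Collinearity: (P − Q) must be parallel to (R − Q) = (1, -1).
Cross-multiplying the components: (r − (-4))·(-1) = (-3)·(1).
Solving gives r = -1.

-1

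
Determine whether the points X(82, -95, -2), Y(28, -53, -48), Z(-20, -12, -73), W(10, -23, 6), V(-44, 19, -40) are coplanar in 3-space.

The plane through X, Y, Z has normal n = XY × XZ = (836, 858, -198) and equation n·P = -12562.
Checking the remaining points: n·W = -12562, n·V = -12562.
All equal -12562, so all 5 points lie in one plane.

Yes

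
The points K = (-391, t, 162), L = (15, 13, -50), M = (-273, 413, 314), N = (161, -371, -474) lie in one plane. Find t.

The points are coplanar iff KL · (KM × KN) = 0.
Expanding, this is linear in t: (68968)t + (-24069832) = 0.
So t = 349.

349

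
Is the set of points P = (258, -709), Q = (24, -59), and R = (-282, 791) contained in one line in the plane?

Yes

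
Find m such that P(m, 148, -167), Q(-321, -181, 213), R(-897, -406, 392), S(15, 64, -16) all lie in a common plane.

Coplanarity ⇔ det[PQ; PR; PS] = 0.
Expanding, this is linear in m: (-7670)m + (-3750630) = 0.
So m = -489.

-489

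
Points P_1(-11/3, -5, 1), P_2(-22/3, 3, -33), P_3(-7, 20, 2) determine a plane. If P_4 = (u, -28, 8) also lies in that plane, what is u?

0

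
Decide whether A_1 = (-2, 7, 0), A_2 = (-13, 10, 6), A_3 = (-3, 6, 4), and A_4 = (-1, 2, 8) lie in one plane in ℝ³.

A normal to the plane through A_1, A_2, A_3 is n = A_1A_2 × A_1A_3 = (18, 38, 14).
The plane has equation n·P = 230. For A_4: n·A_4 = 170.
170 ≠ 230, so A_4 is off the plane.

No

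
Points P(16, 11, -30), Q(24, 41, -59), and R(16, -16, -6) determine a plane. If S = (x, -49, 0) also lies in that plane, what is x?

96

The plane through P, Q, R has equation −63x − 192y − 216z = 3360.
Substituting S: (-63)x + (9408) = 3360, so x = 96.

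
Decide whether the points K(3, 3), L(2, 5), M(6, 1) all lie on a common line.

No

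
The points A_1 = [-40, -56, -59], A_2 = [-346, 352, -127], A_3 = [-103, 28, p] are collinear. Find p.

-73

Collinearity requires A_1A_2 × A_1A_3 = 0; each component is linear in p.
The x-component gives (408)p + (29784) = 0, so p = -73.
The remaining components then also vanish.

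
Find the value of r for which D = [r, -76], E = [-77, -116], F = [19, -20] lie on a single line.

-37

Collinearity: (D − E) must be parallel to (F − E) = (96, 96).
Cross-multiplying the components: (r − (-77))·(96) = (40)·(96).
Solving gives r = -37.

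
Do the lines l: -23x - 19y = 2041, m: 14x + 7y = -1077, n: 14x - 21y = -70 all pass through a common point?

Intersecting l and m: solving the 2×2 system gives (x, y) = (-6176/105, -3803/105).
Substitute into n: (14)(-6176/105) + (-21)(-3803/105) = -943/15.
But n requires -70 ≠ -943/15, so the three lines have no common point.

No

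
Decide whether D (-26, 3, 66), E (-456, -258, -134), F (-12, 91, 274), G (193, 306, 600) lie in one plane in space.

No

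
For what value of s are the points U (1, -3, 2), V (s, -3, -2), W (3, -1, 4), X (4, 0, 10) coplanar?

Coplanarity ⇔ det[UV; UW; UX] = 0.
Expanding, this is linear in s: (10)s + (-10) = 0.
So s = 1.

1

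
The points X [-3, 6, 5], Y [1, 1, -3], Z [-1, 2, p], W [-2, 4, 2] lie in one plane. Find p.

Coplanarity ⇔ det[XY; XZ; XW] = 0.
Expanding, this is linear in p: (3)p + (3) = 0.
So p = -1.

-1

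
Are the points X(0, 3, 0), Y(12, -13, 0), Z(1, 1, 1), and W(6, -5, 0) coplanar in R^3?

The four points are coplanar iff the 3×3 determinant with rows XY, XZ, XW is zero.
Rows: (12, -16, 0), (1, -2, 1), (6, -8, 0).
Expanding along the first row: (12)(8) − (-16)(-6) + (0)(4) = 0.
Zero determinant ⇒ coplanar.

Yes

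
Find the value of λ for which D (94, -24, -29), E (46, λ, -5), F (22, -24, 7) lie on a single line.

Direction DF = (-72, 0, 36). From the x-coordinate of E, the parameter along the line is τ = (46 − 94)/(-72) = 2/3.
Then λ = (-24) + 2/3·(0) = -24.

-24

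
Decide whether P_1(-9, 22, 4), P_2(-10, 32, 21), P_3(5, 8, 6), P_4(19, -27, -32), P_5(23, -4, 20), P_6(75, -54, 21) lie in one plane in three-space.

The plane through P_1, P_2, P_3 has normal n = P_1P_2 × P_1P_3 = (258, 240, -126) and equation n·P = 2454.
Checking the remaining points: n·P_4 = 2454, n·P_5 = 2454, n·P_6 = 3744.
Since n·P_6 = 3744 ≠ 2454, P_6 is off the plane and the points are not all coplanar.

No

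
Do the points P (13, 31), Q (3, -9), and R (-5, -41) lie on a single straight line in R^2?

PQ = (-10, -40), PR = (-18, -72).
Checking proportionality: PR = 9/5·PQ, so the vectors are parallel and the points are collinear.

Yes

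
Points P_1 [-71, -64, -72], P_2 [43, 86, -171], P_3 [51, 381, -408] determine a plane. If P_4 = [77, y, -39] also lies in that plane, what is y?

-69

A normal to the plane is n = P_1P_2 × P_1P_3 = (-6345, 26226, 32430).
P_4 lies in the plane iff n · P_1P_4 = 0.
This gives (26226)y + (1809594) = 0, so y = -69.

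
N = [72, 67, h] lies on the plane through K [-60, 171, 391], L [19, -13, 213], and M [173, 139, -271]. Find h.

39

Coplanarity requires KL · (KM × KN) = 0.
KL = (79, -184, -178), KM = (233, -32, -662); the triple product is linear in h with coefficient 40344 and constant term -1573416.
Setting it to zero: h = 39.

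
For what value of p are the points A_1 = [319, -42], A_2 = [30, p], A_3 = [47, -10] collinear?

Collinearity: (A_2 − A_1) must be parallel to (A_3 − A_1) = (-272, 32).
Cross-multiplying the components: (p − (-42))·(-272) = (-289)·(32).
Solving gives p = -8.

-8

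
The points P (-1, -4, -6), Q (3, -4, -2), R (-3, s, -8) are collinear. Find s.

-4

Collinearity requires PQ × PR = 0; each component is linear in s.
The x-component gives (-4)s + (-16) = 0, so s = -4.
The remaining components then also vanish.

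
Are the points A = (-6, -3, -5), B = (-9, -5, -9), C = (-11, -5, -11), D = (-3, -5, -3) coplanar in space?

Yes

The four points are coplanar iff the 3×3 determinant with rows AB, AC, AD is zero.
Rows: (-3, -2, -4), (-5, -2, -6), (3, -2, 2).
Expanding along the first row: (-3)(-16) − (-2)(8) + (-4)(16) = 0.
Zero determinant ⇒ coplanar.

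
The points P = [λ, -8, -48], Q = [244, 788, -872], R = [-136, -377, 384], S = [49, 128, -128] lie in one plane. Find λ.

-37

The points are coplanar iff PQ · (PR × PS) = 0.
Expanding, this is linear in λ: (37800)λ + (1398600) = 0.
So λ = -37.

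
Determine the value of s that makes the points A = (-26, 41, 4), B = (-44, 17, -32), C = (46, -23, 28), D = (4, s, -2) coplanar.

-7

Normal to plane ABC: n = (-2880, -2160, 2880); plane equation n·P = -2160.
Requiring n·D = -2160: (-2160)s + (-17280) = -2160.
So s = -7.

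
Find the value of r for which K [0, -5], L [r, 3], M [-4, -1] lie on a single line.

-8

Collinearity: (L − K) must be parallel to (M − K) = (-4, 4).
Cross-multiplying the components: (r − 0)·(4) = (8)·(-4).
Solving gives r = -8.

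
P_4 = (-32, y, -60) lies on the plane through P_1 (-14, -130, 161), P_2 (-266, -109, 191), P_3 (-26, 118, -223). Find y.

Coplanarity requires P_1P_2 · (P_1P_3 × P_1P_4) = 0.
P_1P_2 = (-252, 21, 30), P_1P_3 = (-12, 248, -384); the triple product is linear in y with coefficient -97128 and constant term 1408356.
Setting it to zero: y = 29/2.

29/2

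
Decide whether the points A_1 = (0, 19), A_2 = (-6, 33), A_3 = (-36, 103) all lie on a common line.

Yes

A_1A_2 = (-6, 14), A_1A_3 = (-36, 84).
Checking proportionality: A_1A_3 = 6·A_1A_2, so the vectors are parallel and the points are collinear.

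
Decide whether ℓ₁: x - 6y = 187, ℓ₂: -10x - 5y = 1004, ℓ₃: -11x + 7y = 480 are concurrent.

Intersecting ℓ₁ and ℓ₂: solving the 2×2 system gives (x, y) = (-5089/65, -2874/65).
Substitute into ℓ₃: (-11)(-5089/65) + (7)(-2874/65) = 35861/65.
But ℓ₃ requires 480 ≠ 35861/65, so the three lines have no common point.

No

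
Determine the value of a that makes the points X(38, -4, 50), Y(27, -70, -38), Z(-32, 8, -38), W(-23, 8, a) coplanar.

The points are coplanar iff XY · (XZ × XW) = 0.
Expanding, this is linear in a: (-4752)a + (-118800) = 0.
So a = -25.

-25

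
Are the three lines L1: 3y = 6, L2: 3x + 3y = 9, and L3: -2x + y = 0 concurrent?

Lines aᵢx + bᵢy = cᵢ with pairwise distinct directions are concurrent exactly when det[aᵢ bᵢ cᵢ] = 0.
Here the determinant is 0.
It vanishes, so the lines are concurrent at (1, 2).

Yes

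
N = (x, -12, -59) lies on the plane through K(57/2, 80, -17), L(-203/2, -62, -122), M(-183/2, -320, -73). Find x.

Coplanarity requires KL · (KM × KN) = 0.
KL = (-130, -142, -105), KM = (-120, -400, -56); the triple product is linear in x with coefficient -34048 and constant term -987392.
Setting it to zero: x = -29.

-29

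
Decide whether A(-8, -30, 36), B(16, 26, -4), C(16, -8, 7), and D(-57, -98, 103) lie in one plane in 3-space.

No

A normal to the plane through A, B, C is n = AB × AC = (-744, -264, -816).
The plane has equation n·P = -15504. For D: n·D = -15768.
-15768 ≠ -15504, so D is off the plane.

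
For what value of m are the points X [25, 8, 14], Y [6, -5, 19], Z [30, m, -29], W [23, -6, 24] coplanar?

67

Normal to plane XYW: n = (-60, 180, 240); plane equation n·P = 3300.
Requiring n·Z = 3300: (180)m + (-8760) = 3300.
So m = 67.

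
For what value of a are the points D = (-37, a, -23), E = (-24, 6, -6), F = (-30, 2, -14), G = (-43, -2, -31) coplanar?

Coplanarity ⇔ det[DE; DF; DG] = 0.
Expanding, this is linear in a: (-2)a + (4) = 0.
So a = 2.

2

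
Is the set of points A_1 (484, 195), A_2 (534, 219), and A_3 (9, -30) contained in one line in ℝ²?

A_1A_2 = (50, 24), A_1A_3 = (-475, -225).
Twice the signed area of △A_1A_2A_3 is (50)(-225) − (24)(-475) = 150.
The area is nonzero, so the three points are not collinear.

No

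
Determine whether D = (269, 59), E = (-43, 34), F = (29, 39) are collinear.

DE = (-312, -25), DF = (-240, -20).
det[DE; DF] = (-312)(-20) − (-25)(-240) = 240.
The determinant is nonzero, so they are not collinear.

No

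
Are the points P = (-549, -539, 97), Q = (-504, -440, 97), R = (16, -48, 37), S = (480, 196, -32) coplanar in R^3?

No

With P as base: PQ = (45, 99, 0), PR = (565, 491, -60), PS = (1029, 735, -129).
PR × PS = (-19239, 11145, -89964).
PQ · (PR × PS) = 237600.
Since 237600 ≠ 0, the four points are not coplanar.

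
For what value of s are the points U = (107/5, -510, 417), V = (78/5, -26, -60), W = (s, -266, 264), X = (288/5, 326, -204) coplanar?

192/5

Normal to plane UVX: n = (98208, -104346/5, -111848/5); plane equation n·P = 3416820.
Requiring n·W = 3416820: (98208)s + (-1771836/5) = 3416820.
So s = 192/5.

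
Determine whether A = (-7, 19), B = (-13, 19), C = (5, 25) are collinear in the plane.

AB = (-6, 0), AC = (12, 6).
If collinear, AC would be a scalar multiple of AB. But (-6)·(6) ≠ (0)·(12) (difference -36), so they are not parallel; the points are not collinear.

No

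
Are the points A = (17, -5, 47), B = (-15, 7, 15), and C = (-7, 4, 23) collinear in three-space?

AB = (-32, 12, -32), AC = (-24, 9, -24).
AB × AC = (0, 0, 0).
The cross product vanishes, so the three points are collinear.

Yes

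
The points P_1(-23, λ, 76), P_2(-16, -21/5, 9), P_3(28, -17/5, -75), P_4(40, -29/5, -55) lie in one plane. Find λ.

-38/5

The points are coplanar iff P_1P_2 · (P_1P_3 × P_1P_4) = 0.
Expanding, this is linear in λ: (1888)λ + (71744/5) = 0.
So λ = -38/5.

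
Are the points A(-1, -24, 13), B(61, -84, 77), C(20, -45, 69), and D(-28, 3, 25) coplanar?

With A as base: AB = (62, -60, 64), AC = (21, -21, 56), AD = (-27, 27, 12).
AC × AD = (-1764, -1764, 0).
AB · (AC × AD) = -3528.
Since -3528 ≠ 0, the four points are not coplanar.

No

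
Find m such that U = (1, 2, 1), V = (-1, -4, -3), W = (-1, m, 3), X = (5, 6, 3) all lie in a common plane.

4

Normal to plane UVX: n = (4, -12, 16); plane equation n·P = -4.
Requiring n·W = -4: (-12)m + (44) = -4.
So m = 4.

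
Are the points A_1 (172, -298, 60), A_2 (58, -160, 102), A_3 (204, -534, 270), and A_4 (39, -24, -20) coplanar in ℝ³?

No

The four points are coplanar iff the 3×3 determinant with rows A_1A_2, A_1A_3, A_1A_4 is zero.
Rows: (-114, 138, 42), (32, -236, 210), (-133, 274, -80).
Expanding along the first row: (-114)(-38660) − (138)(25370) + (42)(-22620) = -43860.
Nonzero ⇒ not coplanar.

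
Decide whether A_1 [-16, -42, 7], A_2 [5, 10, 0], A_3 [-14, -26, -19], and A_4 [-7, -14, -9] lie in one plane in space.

No

The four points are coplanar iff the 3×3 determinant with rows A_1A_2, A_1A_3, A_1A_4 is zero.
Rows: (21, 52, -7), (2, 16, -26), (9, 28, -16).
Expanding along the first row: (21)(472) − (52)(202) + (-7)(-88) = 24.
Nonzero ⇒ not coplanar.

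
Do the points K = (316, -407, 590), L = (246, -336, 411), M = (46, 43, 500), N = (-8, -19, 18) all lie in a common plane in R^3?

A normal to the plane through K, L, M is n = KL × KM = (74160, 42030, -12330).
The plane has equation n·P = -946350. For N: n·N = -1613790.
-1613790 ≠ -946350, so N is off the plane.

No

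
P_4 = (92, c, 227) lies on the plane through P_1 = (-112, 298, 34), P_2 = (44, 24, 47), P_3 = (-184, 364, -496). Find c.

Coplanarity requires P_1P_2 · (P_1P_3 × P_1P_4) = 0.
P_1P_2 = (156, -274, 13), P_1P_3 = (-72, 66, -530); the triple product is linear in c with coefficient 81744 and constant term 3269760.
Setting it to zero: c = -40.

-40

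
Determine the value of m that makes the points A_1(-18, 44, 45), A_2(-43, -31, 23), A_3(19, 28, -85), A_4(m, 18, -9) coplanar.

The points are coplanar iff A_1A_2 · (A_1A_3 × A_1A_4) = 0.
Expanding, this is linear in m: (9398)m + (103378) = 0.
So m = -11.

-11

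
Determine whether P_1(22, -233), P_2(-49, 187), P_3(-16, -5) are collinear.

P_1P_2 = (-71, 420), P_1P_3 = (-38, 228).
Twice the signed area of △P_1P_2P_3 is (-71)(228) − (420)(-38) = -228.
The area is nonzero, so the three points are not collinear.

No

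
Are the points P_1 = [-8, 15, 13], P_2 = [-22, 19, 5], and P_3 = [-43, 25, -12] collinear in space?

No

P_1P_2 = (-14, 4, -8), P_1P_3 = (-35, 10, -25).
P_1P_2 × P_1P_3 = (-20, -70, 0).
The cross product is nonzero, so the points do not lie on one line.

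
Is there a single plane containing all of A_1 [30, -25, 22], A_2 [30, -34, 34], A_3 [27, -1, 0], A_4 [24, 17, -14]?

The four points are coplanar iff the 3×3 determinant with rows A_1A_2, A_1A_3, A_1A_4 is zero.
Rows: (0, -9, 12), (-3, 24, -22), (-6, 42, -36).
Expanding along the first row: (0)(60) − (-9)(-24) + (12)(18) = 0.
Zero determinant ⇒ coplanar.

Yes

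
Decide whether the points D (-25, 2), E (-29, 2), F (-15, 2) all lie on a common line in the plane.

DE = (-4, 0), DF = (10, 0).
det[DE; DF] = (-4)(0) − (0)(10) = 0.
The determinant is zero, so the points are collinear.

Yes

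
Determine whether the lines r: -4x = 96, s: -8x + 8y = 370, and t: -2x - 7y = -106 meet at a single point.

No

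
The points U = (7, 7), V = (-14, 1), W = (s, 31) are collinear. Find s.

The three points are collinear iff det[UV; UW] = 0.
This determinant is linear in s: (6)s + (-546) = 0, so s = 91.

91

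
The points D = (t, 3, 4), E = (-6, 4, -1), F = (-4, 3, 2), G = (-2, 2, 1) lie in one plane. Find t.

The points are coplanar iff DE · (DF × DG) = 0.
Expanding, this is linear in t: (-4)t + (-16) = 0.
So t = -4.

-4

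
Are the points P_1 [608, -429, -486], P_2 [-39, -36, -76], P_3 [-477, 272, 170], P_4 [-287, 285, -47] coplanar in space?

Yes

A normal to the plane through P_1, P_2, P_3 is n = P_1P_2 × P_1P_3 = (-29602, -20418, -27142).
The plane has equation n·P = 3952318. For P_4: n·P_4 = 3952318.
Equal, so P_4 lies in the plane and all four are coplanar.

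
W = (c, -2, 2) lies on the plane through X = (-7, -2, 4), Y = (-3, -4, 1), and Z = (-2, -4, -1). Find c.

A normal to the plane is n = XY × XZ = (4, 5, 2).
W lies in the plane iff n · XW = 0.
This gives (4)c + (24) = 0, so c = -6.

-6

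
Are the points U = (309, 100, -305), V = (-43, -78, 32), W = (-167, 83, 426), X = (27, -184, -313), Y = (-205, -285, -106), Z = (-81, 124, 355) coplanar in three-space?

No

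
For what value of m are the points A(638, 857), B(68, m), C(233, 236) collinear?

-17

The three points are collinear iff det[AB; AC] = 0.
This determinant is linear in m: (405)m + (6885) = 0, so m = -17.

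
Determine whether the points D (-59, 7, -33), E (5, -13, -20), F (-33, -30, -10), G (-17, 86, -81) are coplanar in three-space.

A normal to the plane through D, E, F is n = DE × DF = (21, -1134, -1848).
The plane has equation n·P = 51807. For G: n·G = 51807.
Equal, so G lies in the plane and all four are coplanar.

Yes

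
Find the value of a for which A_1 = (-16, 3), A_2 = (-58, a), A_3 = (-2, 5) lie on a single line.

-3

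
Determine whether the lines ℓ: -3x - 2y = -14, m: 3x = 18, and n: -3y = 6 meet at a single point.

Lines aᵢx + bᵢy = cᵢ with pairwise distinct directions are concurrent exactly when det[aᵢ bᵢ cᵢ] = 0.
Here the determinant is 0.
It vanishes, so the lines are concurrent at (6, -2).

Yes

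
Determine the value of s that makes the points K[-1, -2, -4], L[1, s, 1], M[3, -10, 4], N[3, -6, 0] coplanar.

The points are coplanar iff KL · (KM × KN) = 0.
Expanding, this is linear in s: (16)s + (112) = 0.
So s = -7.

-7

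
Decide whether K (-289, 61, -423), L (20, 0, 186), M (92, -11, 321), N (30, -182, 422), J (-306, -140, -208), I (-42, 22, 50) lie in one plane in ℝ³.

No

The plane through K, L, M has normal n = KL × KM = (-1536, 2133, 993) and equation n·P = 153978.
Checking the remaining points: n·N = -15240, n·J = -35148, n·I = 161088.
Since n·N = -15240 ≠ 153978, N is off the plane and the points are not all coplanar.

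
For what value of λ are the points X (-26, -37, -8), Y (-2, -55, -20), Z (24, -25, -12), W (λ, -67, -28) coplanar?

14

Normal to plane XYZ: n = (216, -504, 1188); plane equation n·P = 3528.
Requiring n·W = 3528: (216)λ + (504) = 3528.
So λ = 14.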